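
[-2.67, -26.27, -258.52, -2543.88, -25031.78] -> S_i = -2.67*9.84^i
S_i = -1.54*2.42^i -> [-1.54, -3.73, -9.02, -21.83, -52.82]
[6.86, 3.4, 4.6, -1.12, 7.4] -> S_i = Random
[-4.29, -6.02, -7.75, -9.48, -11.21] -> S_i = -4.29 + -1.73*i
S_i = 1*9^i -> [1, 9, 81, 729, 6561]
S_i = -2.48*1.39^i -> [-2.48, -3.45, -4.79, -6.66, -9.26]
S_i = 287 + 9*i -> [287, 296, 305, 314, 323]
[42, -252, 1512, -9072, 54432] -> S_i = 42*-6^i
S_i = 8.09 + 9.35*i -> [8.09, 17.44, 26.79, 36.14, 45.49]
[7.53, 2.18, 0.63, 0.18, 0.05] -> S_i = 7.53*0.29^i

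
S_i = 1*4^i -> [1, 4, 16, 64, 256]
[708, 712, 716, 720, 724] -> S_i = 708 + 4*i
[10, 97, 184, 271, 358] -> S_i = 10 + 87*i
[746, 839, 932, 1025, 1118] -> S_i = 746 + 93*i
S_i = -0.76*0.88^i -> [-0.76, -0.67, -0.59, -0.52, -0.46]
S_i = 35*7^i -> [35, 245, 1715, 12005, 84035]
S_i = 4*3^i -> [4, 12, 36, 108, 324]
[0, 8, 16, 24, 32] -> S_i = 0 + 8*i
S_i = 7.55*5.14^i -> [7.55, 38.81, 199.47, 1025.27, 5269.86]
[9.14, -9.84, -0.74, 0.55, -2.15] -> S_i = Random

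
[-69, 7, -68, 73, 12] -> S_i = Random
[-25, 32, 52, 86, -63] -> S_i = Random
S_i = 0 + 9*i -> [0, 9, 18, 27, 36]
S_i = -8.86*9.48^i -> [-8.86, -83.99, -796.25, -7548.47, -71559.46]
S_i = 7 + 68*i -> [7, 75, 143, 211, 279]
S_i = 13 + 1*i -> [13, 14, 15, 16, 17]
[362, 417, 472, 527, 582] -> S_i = 362 + 55*i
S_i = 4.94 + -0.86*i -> [4.94, 4.08, 3.22, 2.36, 1.5]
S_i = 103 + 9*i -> [103, 112, 121, 130, 139]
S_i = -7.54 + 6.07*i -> [-7.54, -1.47, 4.6, 10.67, 16.74]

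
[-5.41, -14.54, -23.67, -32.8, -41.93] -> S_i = -5.41 + -9.13*i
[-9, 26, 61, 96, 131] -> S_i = -9 + 35*i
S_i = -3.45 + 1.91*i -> [-3.45, -1.54, 0.37, 2.28, 4.19]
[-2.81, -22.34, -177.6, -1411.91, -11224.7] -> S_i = -2.81*7.95^i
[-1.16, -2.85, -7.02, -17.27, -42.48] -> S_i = -1.16*2.46^i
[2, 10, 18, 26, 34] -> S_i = 2 + 8*i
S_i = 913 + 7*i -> [913, 920, 927, 934, 941]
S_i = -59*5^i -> [-59, -295, -1475, -7375, -36875]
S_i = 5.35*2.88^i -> [5.35, 15.41, 44.38, 127.8, 368.06]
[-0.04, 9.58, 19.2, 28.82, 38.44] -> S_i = -0.04 + 9.62*i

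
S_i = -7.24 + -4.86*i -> [-7.24, -12.1, -16.96, -21.82, -26.68]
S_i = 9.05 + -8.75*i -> [9.05, 0.3, -8.45, -17.2, -25.95]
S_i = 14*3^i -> [14, 42, 126, 378, 1134]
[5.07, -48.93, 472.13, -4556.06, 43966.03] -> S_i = 5.07*(-9.65)^i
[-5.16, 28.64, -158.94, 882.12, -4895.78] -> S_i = -5.16*(-5.55)^i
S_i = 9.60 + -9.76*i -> [9.6, -0.16, -9.92, -19.68, -29.44]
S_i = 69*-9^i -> [69, -621, 5589, -50301, 452709]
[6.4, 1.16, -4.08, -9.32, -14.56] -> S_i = 6.40 + -5.24*i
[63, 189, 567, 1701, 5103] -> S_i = 63*3^i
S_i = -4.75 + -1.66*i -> [-4.75, -6.41, -8.07, -9.73, -11.39]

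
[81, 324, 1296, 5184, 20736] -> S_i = 81*4^i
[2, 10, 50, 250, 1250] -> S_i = 2*5^i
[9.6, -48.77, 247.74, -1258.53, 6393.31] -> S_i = 9.60*(-5.08)^i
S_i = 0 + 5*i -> [0, 5, 10, 15, 20]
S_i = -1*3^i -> [-1, -3, -9, -27, -81]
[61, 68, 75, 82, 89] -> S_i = 61 + 7*i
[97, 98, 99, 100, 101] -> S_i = 97 + 1*i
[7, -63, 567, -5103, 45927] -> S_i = 7*-9^i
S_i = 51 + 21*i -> [51, 72, 93, 114, 135]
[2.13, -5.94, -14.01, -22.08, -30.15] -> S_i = 2.13 + -8.07*i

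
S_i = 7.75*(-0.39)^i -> [7.75, -3.02, 1.18, -0.46, 0.18]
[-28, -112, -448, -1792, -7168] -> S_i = -28*4^i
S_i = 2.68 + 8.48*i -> [2.68, 11.16, 19.64, 28.12, 36.6]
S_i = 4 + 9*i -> [4, 13, 22, 31, 40]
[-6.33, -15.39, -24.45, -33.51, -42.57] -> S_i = -6.33 + -9.06*i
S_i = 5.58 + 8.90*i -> [5.58, 14.48, 23.38, 32.28, 41.18]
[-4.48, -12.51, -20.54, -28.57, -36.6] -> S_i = -4.48 + -8.03*i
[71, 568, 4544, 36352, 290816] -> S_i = 71*8^i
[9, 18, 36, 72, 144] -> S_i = 9*2^i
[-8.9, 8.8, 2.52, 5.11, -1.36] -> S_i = Random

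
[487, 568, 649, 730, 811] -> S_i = 487 + 81*i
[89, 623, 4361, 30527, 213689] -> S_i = 89*7^i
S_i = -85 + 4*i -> [-85, -81, -77, -73, -69]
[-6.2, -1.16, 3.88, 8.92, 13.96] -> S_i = -6.20 + 5.04*i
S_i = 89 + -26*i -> [89, 63, 37, 11, -15]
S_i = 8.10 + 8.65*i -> [8.1, 16.75, 25.4, 34.05, 42.7]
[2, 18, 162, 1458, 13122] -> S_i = 2*9^i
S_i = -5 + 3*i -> [-5, -2, 1, 4, 7]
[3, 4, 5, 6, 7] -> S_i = 3 + 1*i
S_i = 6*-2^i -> [6, -12, 24, -48, 96]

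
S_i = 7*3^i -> [7, 21, 63, 189, 567]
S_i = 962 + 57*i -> [962, 1019, 1076, 1133, 1190]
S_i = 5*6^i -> [5, 30, 180, 1080, 6480]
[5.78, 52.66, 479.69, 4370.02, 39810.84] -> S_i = 5.78*9.11^i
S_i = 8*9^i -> [8, 72, 648, 5832, 52488]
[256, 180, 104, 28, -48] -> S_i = 256 + -76*i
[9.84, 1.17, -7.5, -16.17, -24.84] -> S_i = 9.84 + -8.67*i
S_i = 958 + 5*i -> [958, 963, 968, 973, 978]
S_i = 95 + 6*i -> [95, 101, 107, 113, 119]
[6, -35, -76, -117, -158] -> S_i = 6 + -41*i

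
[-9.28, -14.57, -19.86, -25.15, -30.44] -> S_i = -9.28 + -5.29*i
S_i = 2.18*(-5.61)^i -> [2.18, -12.23, 68.61, -384.9, 2159.27]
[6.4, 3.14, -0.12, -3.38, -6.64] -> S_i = 6.40 + -3.26*i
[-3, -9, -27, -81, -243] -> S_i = -3*3^i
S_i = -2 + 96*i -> [-2, 94, 190, 286, 382]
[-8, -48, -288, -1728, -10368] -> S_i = -8*6^i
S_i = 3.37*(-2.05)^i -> [3.37, -6.91, 14.16, -29.03, 59.52]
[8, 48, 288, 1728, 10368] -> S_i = 8*6^i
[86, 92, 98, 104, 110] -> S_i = 86 + 6*i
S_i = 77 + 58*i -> [77, 135, 193, 251, 309]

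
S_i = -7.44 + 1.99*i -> [-7.44, -5.45, -3.46, -1.47, 0.52]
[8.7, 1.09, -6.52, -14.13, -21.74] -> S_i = 8.70 + -7.61*i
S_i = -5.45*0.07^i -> [-5.45, -0.38, -0.03, -0.0, -0.0]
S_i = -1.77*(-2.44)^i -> [-1.77, 4.32, -10.54, 25.71, -62.74]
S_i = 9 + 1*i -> [9, 10, 11, 12, 13]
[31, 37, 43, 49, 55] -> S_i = 31 + 6*i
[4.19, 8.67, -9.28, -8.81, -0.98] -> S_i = Random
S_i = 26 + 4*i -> [26, 30, 34, 38, 42]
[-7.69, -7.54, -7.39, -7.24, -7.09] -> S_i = -7.69 + 0.15*i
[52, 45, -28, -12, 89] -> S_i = Random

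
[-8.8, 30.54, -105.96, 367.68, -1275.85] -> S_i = -8.80*(-3.47)^i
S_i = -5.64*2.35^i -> [-5.64, -13.25, -31.15, -73.2, -172.01]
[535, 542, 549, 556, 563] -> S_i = 535 + 7*i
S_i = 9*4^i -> [9, 36, 144, 576, 2304]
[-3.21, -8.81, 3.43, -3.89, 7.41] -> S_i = Random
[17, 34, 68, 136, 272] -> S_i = 17*2^i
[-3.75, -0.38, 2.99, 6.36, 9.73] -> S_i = -3.75 + 3.37*i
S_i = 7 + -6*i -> [7, 1, -5, -11, -17]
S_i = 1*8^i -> [1, 8, 64, 512, 4096]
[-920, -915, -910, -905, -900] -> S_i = -920 + 5*i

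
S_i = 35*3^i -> [35, 105, 315, 945, 2835]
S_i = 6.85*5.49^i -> [6.85, 37.61, 206.46, 1133.46, 6222.72]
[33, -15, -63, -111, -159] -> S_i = 33 + -48*i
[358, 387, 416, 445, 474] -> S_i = 358 + 29*i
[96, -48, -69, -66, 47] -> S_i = Random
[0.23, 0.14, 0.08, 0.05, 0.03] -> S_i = 0.23*0.60^i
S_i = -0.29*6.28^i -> [-0.29, -1.82, -11.44, -71.83, -451.06]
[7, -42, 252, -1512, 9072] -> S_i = 7*-6^i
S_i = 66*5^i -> [66, 330, 1650, 8250, 41250]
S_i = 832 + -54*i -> [832, 778, 724, 670, 616]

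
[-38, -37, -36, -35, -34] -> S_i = -38 + 1*i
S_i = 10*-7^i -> [10, -70, 490, -3430, 24010]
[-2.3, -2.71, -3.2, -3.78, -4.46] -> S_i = -2.30*1.18^i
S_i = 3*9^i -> [3, 27, 243, 2187, 19683]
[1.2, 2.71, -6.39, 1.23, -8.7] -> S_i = Random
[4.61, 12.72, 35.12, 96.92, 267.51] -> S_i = 4.61*2.76^i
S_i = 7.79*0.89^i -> [7.79, 6.93, 6.17, 5.49, 4.89]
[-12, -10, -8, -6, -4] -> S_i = -12 + 2*i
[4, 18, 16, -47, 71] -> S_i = Random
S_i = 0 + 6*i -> [0, 6, 12, 18, 24]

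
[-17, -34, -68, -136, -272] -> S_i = -17*2^i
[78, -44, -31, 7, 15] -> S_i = Random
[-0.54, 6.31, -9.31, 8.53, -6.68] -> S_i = Random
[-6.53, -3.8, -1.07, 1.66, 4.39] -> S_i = -6.53 + 2.73*i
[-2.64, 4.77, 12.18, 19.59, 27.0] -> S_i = -2.64 + 7.41*i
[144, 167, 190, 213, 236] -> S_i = 144 + 23*i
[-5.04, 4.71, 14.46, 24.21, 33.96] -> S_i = -5.04 + 9.75*i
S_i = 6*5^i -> [6, 30, 150, 750, 3750]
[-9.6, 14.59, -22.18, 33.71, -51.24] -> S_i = -9.60*(-1.52)^i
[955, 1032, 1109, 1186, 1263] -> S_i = 955 + 77*i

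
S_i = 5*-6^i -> [5, -30, 180, -1080, 6480]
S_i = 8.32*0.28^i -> [8.32, 2.33, 0.65, 0.18, 0.05]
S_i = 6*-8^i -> [6, -48, 384, -3072, 24576]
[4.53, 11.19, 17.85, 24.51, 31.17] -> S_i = 4.53 + 6.66*i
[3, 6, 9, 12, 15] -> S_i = 3 + 3*i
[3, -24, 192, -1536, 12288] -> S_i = 3*-8^i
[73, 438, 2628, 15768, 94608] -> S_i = 73*6^i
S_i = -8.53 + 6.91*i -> [-8.53, -1.62, 5.29, 12.2, 19.11]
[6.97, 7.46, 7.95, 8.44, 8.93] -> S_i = 6.97 + 0.49*i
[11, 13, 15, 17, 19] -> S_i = 11 + 2*i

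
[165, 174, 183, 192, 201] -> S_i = 165 + 9*i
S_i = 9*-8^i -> [9, -72, 576, -4608, 36864]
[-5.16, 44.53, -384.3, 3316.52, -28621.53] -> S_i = -5.16*(-8.63)^i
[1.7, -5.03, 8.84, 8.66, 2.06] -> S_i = Random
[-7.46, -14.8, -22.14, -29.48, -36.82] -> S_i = -7.46 + -7.34*i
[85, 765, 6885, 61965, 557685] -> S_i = 85*9^i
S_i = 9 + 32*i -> [9, 41, 73, 105, 137]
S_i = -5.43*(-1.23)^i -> [-5.43, 6.68, -8.22, 10.1, -12.43]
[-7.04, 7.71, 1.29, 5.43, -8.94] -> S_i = Random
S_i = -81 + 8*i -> [-81, -73, -65, -57, -49]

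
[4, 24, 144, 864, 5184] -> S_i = 4*6^i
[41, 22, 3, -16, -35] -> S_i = 41 + -19*i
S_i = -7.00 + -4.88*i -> [-7.0, -11.88, -16.76, -21.64, -26.52]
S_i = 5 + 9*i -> [5, 14, 23, 32, 41]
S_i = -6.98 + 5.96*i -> [-6.98, -1.02, 4.94, 10.9, 16.86]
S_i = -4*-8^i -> [-4, 32, -256, 2048, -16384]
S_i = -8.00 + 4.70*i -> [-8.0, -3.3, 1.4, 6.1, 10.8]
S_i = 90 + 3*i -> [90, 93, 96, 99, 102]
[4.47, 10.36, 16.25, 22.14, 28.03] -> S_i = 4.47 + 5.89*i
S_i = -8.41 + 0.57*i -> [-8.41, -7.84, -7.27, -6.7, -6.13]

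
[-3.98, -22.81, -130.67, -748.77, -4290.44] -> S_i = -3.98*5.73^i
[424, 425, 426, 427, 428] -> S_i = 424 + 1*i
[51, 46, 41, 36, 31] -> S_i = 51 + -5*i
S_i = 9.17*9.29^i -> [9.17, 85.19, 791.41, 7352.19, 68301.81]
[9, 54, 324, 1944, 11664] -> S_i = 9*6^i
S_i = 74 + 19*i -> [74, 93, 112, 131, 150]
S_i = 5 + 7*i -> [5, 12, 19, 26, 33]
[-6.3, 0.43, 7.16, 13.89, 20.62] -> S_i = -6.30 + 6.73*i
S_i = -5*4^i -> [-5, -20, -80, -320, -1280]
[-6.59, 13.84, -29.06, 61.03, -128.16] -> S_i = -6.59*(-2.10)^i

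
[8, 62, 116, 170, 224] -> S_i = 8 + 54*i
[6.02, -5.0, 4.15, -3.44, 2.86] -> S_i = 6.02*(-0.83)^i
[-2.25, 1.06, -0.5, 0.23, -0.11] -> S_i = -2.25*(-0.47)^i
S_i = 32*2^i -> [32, 64, 128, 256, 512]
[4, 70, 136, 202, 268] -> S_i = 4 + 66*i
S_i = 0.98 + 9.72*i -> [0.98, 10.7, 20.42, 30.14, 39.86]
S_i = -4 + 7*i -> [-4, 3, 10, 17, 24]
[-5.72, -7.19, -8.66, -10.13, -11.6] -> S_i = -5.72 + -1.47*i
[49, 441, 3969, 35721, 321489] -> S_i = 49*9^i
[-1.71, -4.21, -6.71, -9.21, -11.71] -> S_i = -1.71 + -2.50*i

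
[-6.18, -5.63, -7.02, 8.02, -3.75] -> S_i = Random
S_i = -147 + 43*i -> [-147, -104, -61, -18, 25]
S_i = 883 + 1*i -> [883, 884, 885, 886, 887]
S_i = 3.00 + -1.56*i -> [3.0, 1.44, -0.12, -1.68, -3.24]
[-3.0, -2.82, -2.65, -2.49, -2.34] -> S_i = -3.00*0.94^i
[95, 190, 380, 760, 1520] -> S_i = 95*2^i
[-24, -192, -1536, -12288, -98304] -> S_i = -24*8^i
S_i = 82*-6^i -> [82, -492, 2952, -17712, 106272]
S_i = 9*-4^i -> [9, -36, 144, -576, 2304]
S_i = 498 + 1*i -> [498, 499, 500, 501, 502]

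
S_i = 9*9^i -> [9, 81, 729, 6561, 59049]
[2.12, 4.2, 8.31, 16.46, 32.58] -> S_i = 2.12*1.98^i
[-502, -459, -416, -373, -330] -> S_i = -502 + 43*i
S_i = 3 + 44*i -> [3, 47, 91, 135, 179]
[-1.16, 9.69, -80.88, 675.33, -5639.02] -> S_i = -1.16*(-8.35)^i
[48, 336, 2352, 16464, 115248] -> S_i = 48*7^i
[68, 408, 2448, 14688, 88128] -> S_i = 68*6^i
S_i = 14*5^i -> [14, 70, 350, 1750, 8750]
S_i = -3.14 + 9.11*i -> [-3.14, 5.97, 15.08, 24.19, 33.3]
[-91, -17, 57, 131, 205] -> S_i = -91 + 74*i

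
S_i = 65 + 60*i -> [65, 125, 185, 245, 305]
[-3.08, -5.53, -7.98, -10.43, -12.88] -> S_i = -3.08 + -2.45*i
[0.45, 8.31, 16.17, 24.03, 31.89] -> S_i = 0.45 + 7.86*i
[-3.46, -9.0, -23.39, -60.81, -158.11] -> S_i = -3.46*2.60^i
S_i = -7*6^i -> [-7, -42, -252, -1512, -9072]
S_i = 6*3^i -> [6, 18, 54, 162, 486]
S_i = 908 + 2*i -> [908, 910, 912, 914, 916]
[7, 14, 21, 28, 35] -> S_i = 7 + 7*i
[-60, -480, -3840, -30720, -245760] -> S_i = -60*8^i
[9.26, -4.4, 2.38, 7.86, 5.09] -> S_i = Random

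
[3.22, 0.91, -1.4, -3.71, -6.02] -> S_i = 3.22 + -2.31*i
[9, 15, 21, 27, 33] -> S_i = 9 + 6*i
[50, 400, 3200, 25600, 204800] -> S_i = 50*8^i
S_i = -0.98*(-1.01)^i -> [-0.98, 0.99, -1.0, 1.01, -1.02]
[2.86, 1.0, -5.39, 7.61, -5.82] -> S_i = Random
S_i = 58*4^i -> [58, 232, 928, 3712, 14848]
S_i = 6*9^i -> [6, 54, 486, 4374, 39366]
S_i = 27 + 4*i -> [27, 31, 35, 39, 43]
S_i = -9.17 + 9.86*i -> [-9.17, 0.69, 10.55, 20.41, 30.27]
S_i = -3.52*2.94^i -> [-3.52, -10.35, -30.43, -89.45, -262.99]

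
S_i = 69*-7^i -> [69, -483, 3381, -23667, 165669]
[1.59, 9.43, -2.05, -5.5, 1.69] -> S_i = Random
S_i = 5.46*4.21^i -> [5.46, 22.99, 96.77, 407.42, 1715.22]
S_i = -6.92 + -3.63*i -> [-6.92, -10.55, -14.18, -17.81, -21.44]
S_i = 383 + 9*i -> [383, 392, 401, 410, 419]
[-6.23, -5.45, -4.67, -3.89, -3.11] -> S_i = -6.23 + 0.78*i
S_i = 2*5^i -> [2, 10, 50, 250, 1250]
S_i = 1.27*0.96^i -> [1.27, 1.22, 1.17, 1.12, 1.08]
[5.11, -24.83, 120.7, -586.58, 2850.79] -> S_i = 5.11*(-4.86)^i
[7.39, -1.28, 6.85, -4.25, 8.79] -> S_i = Random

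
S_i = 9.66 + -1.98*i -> [9.66, 7.68, 5.7, 3.72, 1.74]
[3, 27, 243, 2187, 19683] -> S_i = 3*9^i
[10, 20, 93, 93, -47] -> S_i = Random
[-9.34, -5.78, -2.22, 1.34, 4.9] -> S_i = -9.34 + 3.56*i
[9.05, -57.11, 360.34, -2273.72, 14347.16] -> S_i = 9.05*(-6.31)^i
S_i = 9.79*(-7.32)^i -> [9.79, -71.66, 524.57, -3839.86, 28107.81]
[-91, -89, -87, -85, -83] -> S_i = -91 + 2*i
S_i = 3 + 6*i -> [3, 9, 15, 21, 27]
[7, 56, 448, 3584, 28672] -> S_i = 7*8^i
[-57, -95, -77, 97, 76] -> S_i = Random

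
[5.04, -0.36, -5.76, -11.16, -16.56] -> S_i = 5.04 + -5.40*i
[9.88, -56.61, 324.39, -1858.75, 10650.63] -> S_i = 9.88*(-5.73)^i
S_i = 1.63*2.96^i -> [1.63, 4.82, 14.28, 42.27, 125.13]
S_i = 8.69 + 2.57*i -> [8.69, 11.26, 13.83, 16.4, 18.97]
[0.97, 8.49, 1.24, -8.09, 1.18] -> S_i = Random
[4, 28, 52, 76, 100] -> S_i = 4 + 24*i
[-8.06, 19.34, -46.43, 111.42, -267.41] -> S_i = -8.06*(-2.40)^i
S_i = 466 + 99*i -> [466, 565, 664, 763, 862]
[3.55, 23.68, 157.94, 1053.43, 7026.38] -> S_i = 3.55*6.67^i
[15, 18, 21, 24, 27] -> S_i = 15 + 3*i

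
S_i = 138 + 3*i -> [138, 141, 144, 147, 150]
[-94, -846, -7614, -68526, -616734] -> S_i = -94*9^i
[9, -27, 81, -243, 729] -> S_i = 9*-3^i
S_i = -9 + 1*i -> [-9, -8, -7, -6, -5]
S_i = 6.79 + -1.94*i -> [6.79, 4.85, 2.91, 0.97, -0.97]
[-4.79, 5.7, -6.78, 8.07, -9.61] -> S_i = -4.79*(-1.19)^i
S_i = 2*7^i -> [2, 14, 98, 686, 4802]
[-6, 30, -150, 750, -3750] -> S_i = -6*-5^i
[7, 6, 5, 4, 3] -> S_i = 7 + -1*i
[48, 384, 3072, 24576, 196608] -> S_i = 48*8^i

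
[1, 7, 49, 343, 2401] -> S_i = 1*7^i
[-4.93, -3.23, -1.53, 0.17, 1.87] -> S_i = -4.93 + 1.70*i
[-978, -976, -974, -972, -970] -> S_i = -978 + 2*i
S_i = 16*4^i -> [16, 64, 256, 1024, 4096]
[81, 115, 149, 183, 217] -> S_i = 81 + 34*i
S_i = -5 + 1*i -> [-5, -4, -3, -2, -1]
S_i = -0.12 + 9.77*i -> [-0.12, 9.65, 19.42, 29.19, 38.96]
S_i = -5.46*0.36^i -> [-5.46, -1.97, -0.71, -0.25, -0.09]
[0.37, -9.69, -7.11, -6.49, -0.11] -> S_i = Random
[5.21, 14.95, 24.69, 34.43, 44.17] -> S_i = 5.21 + 9.74*i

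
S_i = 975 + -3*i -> [975, 972, 969, 966, 963]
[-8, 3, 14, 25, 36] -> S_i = -8 + 11*i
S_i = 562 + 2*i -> [562, 564, 566, 568, 570]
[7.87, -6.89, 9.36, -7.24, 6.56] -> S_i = Random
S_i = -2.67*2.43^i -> [-2.67, -6.49, -15.77, -38.31, -93.1]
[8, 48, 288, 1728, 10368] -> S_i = 8*6^i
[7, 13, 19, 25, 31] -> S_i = 7 + 6*i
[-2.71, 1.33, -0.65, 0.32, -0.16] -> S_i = -2.71*(-0.49)^i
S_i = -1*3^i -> [-1, -3, -9, -27, -81]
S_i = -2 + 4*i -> [-2, 2, 6, 10, 14]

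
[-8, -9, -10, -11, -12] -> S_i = -8 + -1*i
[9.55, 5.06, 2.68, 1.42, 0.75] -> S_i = 9.55*0.53^i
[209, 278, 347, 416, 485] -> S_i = 209 + 69*i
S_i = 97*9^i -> [97, 873, 7857, 70713, 636417]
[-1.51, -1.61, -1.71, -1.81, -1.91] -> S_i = -1.51 + -0.10*i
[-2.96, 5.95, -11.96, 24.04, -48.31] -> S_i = -2.96*(-2.01)^i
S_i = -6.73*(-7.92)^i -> [-6.73, 53.3, -422.15, 3343.42, -26479.87]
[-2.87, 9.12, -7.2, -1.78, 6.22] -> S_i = Random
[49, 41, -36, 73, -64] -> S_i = Random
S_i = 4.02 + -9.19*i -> [4.02, -5.17, -14.36, -23.55, -32.74]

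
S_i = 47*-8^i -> [47, -376, 3008, -24064, 192512]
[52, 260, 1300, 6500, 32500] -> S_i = 52*5^i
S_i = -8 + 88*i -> [-8, 80, 168, 256, 344]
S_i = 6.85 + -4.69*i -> [6.85, 2.16, -2.53, -7.22, -11.91]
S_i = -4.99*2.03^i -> [-4.99, -10.13, -20.56, -41.74, -84.74]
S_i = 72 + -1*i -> [72, 71, 70, 69, 68]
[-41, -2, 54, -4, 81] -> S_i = Random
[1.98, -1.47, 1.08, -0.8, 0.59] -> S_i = 1.98*(-0.74)^i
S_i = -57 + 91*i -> [-57, 34, 125, 216, 307]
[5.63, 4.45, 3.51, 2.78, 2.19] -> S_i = 5.63*0.79^i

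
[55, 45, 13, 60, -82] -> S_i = Random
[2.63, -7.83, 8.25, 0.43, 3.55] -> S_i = Random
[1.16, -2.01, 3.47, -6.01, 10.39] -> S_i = 1.16*(-1.73)^i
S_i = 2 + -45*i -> [2, -43, -88, -133, -178]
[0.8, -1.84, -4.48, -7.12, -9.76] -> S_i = 0.80 + -2.64*i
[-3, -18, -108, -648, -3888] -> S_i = -3*6^i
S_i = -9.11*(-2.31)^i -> [-9.11, 21.04, -48.61, 112.29, -259.4]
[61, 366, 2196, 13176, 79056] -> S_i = 61*6^i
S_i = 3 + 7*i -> [3, 10, 17, 24, 31]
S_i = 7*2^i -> [7, 14, 28, 56, 112]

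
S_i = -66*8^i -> [-66, -528, -4224, -33792, -270336]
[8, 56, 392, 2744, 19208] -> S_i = 8*7^i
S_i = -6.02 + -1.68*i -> [-6.02, -7.7, -9.38, -11.06, -12.74]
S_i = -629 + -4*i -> [-629, -633, -637, -641, -645]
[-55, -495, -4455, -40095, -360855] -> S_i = -55*9^i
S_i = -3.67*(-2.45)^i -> [-3.67, 8.99, -22.03, 53.97, -132.23]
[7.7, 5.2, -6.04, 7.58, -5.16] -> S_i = Random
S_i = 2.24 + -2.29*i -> [2.24, -0.05, -2.34, -4.63, -6.92]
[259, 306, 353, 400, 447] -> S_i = 259 + 47*i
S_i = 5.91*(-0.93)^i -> [5.91, -5.5, 5.11, -4.75, 4.42]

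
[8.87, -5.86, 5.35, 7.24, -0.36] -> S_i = Random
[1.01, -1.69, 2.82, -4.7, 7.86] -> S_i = 1.01*(-1.67)^i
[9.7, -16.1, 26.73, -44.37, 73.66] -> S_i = 9.70*(-1.66)^i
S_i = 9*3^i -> [9, 27, 81, 243, 729]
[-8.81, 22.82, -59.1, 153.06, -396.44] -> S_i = -8.81*(-2.59)^i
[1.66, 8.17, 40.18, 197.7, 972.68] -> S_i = 1.66*4.92^i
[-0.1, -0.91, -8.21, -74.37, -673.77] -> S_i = -0.10*9.06^i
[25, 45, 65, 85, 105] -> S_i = 25 + 20*i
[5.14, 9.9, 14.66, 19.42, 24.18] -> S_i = 5.14 + 4.76*i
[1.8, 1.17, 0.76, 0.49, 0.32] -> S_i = 1.80*0.65^i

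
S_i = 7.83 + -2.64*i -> [7.83, 5.19, 2.55, -0.09, -2.73]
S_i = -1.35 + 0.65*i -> [-1.35, -0.7, -0.05, 0.6, 1.25]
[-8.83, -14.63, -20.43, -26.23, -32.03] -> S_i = -8.83 + -5.80*i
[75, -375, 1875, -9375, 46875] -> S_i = 75*-5^i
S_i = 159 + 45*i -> [159, 204, 249, 294, 339]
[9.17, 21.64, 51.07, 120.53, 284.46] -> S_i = 9.17*2.36^i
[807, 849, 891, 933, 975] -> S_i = 807 + 42*i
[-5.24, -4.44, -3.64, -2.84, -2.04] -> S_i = -5.24 + 0.80*i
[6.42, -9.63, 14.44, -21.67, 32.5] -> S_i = 6.42*(-1.50)^i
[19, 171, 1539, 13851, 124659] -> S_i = 19*9^i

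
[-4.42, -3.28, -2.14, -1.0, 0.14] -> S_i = -4.42 + 1.14*i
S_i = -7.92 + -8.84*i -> [-7.92, -16.76, -25.6, -34.44, -43.28]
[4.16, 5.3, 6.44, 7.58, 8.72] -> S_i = 4.16 + 1.14*i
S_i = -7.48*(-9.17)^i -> [-7.48, 68.59, -628.98, 5767.79, -52890.65]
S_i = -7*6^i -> [-7, -42, -252, -1512, -9072]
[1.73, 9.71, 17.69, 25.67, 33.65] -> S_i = 1.73 + 7.98*i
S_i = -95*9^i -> [-95, -855, -7695, -69255, -623295]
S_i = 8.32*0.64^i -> [8.32, 5.32, 3.41, 2.18, 1.4]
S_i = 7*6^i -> [7, 42, 252, 1512, 9072]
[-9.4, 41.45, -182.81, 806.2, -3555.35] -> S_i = -9.40*(-4.41)^i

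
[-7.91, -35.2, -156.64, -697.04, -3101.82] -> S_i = -7.91*4.45^i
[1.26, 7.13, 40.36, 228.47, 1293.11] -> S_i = 1.26*5.66^i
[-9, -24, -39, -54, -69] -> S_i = -9 + -15*i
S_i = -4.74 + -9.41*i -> [-4.74, -14.15, -23.56, -32.97, -42.38]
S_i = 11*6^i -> [11, 66, 396, 2376, 14256]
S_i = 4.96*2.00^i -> [4.96, 9.92, 19.84, 39.68, 79.36]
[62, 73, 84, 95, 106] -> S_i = 62 + 11*i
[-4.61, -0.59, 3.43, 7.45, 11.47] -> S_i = -4.61 + 4.02*i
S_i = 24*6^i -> [24, 144, 864, 5184, 31104]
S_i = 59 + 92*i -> [59, 151, 243, 335, 427]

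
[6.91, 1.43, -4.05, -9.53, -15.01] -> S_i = 6.91 + -5.48*i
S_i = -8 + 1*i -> [-8, -7, -6, -5, -4]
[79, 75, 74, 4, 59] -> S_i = Random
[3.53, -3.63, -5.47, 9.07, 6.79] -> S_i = Random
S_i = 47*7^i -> [47, 329, 2303, 16121, 112847]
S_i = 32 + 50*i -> [32, 82, 132, 182, 232]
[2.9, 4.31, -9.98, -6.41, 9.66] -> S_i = Random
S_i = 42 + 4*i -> [42, 46, 50, 54, 58]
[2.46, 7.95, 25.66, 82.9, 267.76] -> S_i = 2.46*3.23^i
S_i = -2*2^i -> [-2, -4, -8, -16, -32]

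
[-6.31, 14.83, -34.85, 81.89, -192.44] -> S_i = -6.31*(-2.35)^i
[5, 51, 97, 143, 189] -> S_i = 5 + 46*i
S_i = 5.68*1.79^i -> [5.68, 10.17, 18.2, 32.58, 58.31]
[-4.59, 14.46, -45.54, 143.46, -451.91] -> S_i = -4.59*(-3.15)^i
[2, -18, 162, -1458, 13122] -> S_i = 2*-9^i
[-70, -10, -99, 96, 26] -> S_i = Random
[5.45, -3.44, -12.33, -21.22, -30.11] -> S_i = 5.45 + -8.89*i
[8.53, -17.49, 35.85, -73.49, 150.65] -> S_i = 8.53*(-2.05)^i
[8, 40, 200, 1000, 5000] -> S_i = 8*5^i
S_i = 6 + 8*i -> [6, 14, 22, 30, 38]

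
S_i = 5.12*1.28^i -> [5.12, 6.55, 8.39, 10.74, 13.74]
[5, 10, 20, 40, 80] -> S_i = 5*2^i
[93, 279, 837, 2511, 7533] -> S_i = 93*3^i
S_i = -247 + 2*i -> [-247, -245, -243, -241, -239]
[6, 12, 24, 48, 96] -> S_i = 6*2^i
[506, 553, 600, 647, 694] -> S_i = 506 + 47*i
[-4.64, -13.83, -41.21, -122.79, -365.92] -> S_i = -4.64*2.98^i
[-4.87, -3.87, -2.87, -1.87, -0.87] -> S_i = -4.87 + 1.00*i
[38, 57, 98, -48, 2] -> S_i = Random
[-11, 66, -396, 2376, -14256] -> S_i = -11*-6^i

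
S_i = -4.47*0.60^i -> [-4.47, -2.68, -1.61, -0.97, -0.58]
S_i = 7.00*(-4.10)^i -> [7.0, -28.7, 117.67, -482.45, 1978.03]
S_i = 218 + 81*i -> [218, 299, 380, 461, 542]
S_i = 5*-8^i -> [5, -40, 320, -2560, 20480]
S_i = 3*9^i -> [3, 27, 243, 2187, 19683]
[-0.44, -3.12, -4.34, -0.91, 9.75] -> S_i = Random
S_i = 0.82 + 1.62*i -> [0.82, 2.44, 4.06, 5.68, 7.3]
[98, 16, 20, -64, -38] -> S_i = Random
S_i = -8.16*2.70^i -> [-8.16, -22.03, -59.49, -160.61, -433.66]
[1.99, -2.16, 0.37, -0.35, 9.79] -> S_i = Random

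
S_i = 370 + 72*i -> [370, 442, 514, 586, 658]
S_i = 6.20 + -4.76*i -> [6.2, 1.44, -3.32, -8.08, -12.84]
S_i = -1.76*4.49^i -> [-1.76, -7.9, -35.48, -159.31, -715.32]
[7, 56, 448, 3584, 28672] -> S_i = 7*8^i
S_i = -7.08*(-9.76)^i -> [-7.08, 69.1, -674.42, 6582.38, -64243.99]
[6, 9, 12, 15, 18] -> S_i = 6 + 3*i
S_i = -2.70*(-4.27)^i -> [-2.7, 11.53, -49.23, 210.21, -897.58]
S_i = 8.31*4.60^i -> [8.31, 38.23, 175.84, 808.86, 3720.77]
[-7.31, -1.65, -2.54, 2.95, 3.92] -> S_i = Random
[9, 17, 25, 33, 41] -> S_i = 9 + 8*i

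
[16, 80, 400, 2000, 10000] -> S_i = 16*5^i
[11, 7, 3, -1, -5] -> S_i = 11 + -4*i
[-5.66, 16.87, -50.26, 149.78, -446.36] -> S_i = -5.66*(-2.98)^i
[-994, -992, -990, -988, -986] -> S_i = -994 + 2*i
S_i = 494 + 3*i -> [494, 497, 500, 503, 506]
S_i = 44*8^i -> [44, 352, 2816, 22528, 180224]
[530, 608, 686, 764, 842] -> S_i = 530 + 78*i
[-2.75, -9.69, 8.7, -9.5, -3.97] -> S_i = Random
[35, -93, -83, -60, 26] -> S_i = Random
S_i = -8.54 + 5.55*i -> [-8.54, -2.99, 2.56, 8.11, 13.66]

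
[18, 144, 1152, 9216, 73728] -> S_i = 18*8^i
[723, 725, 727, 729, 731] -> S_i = 723 + 2*i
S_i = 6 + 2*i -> [6, 8, 10, 12, 14]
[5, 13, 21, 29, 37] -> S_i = 5 + 8*i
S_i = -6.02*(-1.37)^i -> [-6.02, 8.25, -11.3, 15.48, -21.21]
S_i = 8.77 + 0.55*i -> [8.77, 9.32, 9.87, 10.42, 10.97]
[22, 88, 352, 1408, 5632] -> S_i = 22*4^i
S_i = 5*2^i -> [5, 10, 20, 40, 80]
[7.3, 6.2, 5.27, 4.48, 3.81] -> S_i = 7.30*0.85^i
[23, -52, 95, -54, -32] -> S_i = Random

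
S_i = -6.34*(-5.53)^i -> [-6.34, 35.06, -193.88, 1072.17, -5929.11]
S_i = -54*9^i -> [-54, -486, -4374, -39366, -354294]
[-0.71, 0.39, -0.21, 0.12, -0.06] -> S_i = -0.71*(-0.55)^i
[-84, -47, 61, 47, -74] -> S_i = Random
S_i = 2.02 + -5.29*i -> [2.02, -3.27, -8.56, -13.85, -19.14]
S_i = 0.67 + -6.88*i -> [0.67, -6.21, -13.09, -19.97, -26.85]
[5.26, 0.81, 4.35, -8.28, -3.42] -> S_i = Random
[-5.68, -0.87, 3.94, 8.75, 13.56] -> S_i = -5.68 + 4.81*i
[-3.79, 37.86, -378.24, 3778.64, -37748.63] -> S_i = -3.79*(-9.99)^i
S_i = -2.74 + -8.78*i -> [-2.74, -11.52, -20.3, -29.08, -37.86]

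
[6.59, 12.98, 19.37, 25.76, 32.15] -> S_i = 6.59 + 6.39*i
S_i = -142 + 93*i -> [-142, -49, 44, 137, 230]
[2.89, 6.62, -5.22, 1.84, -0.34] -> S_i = Random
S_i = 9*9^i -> [9, 81, 729, 6561, 59049]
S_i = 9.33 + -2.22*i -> [9.33, 7.11, 4.89, 2.67, 0.45]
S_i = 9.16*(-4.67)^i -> [9.16, -42.78, 199.77, -932.92, 4356.75]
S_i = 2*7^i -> [2, 14, 98, 686, 4802]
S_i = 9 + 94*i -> [9, 103, 197, 291, 385]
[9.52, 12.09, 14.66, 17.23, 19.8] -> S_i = 9.52 + 2.57*i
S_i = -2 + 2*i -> [-2, 0, 2, 4, 6]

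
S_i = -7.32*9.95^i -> [-7.32, -72.83, -724.7, -7210.75, -71746.94]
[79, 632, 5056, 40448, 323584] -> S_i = 79*8^i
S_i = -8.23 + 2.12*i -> [-8.23, -6.11, -3.99, -1.87, 0.25]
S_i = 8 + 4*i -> [8, 12, 16, 20, 24]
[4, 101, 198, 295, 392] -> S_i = 4 + 97*i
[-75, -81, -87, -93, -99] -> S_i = -75 + -6*i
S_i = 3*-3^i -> [3, -9, 27, -81, 243]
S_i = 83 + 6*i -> [83, 89, 95, 101, 107]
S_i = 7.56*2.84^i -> [7.56, 21.47, 60.98, 173.17, 491.81]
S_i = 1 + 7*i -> [1, 8, 15, 22, 29]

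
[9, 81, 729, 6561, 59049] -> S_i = 9*9^i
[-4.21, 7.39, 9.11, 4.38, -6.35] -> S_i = Random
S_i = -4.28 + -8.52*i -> [-4.28, -12.8, -21.32, -29.84, -38.36]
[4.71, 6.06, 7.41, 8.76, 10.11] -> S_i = 4.71 + 1.35*i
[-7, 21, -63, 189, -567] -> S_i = -7*-3^i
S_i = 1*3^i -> [1, 3, 9, 27, 81]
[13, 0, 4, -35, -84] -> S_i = Random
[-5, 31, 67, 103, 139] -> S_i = -5 + 36*i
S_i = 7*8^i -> [7, 56, 448, 3584, 28672]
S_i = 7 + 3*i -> [7, 10, 13, 16, 19]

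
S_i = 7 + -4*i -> [7, 3, -1, -5, -9]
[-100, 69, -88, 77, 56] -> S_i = Random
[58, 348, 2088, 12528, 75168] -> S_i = 58*6^i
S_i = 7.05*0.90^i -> [7.05, 6.34, 5.71, 5.14, 4.63]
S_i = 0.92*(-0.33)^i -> [0.92, -0.3, 0.1, -0.03, 0.01]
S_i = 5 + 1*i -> [5, 6, 7, 8, 9]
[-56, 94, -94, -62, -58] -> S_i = Random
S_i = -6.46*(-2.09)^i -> [-6.46, 13.5, -28.22, 58.98, -123.26]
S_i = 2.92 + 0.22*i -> [2.92, 3.14, 3.36, 3.58, 3.8]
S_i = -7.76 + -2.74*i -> [-7.76, -10.5, -13.24, -15.98, -18.72]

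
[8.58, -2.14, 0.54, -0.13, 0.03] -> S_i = 8.58*(-0.25)^i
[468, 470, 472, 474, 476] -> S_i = 468 + 2*i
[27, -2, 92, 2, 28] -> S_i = Random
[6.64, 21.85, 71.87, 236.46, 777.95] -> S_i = 6.64*3.29^i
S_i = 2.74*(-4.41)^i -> [2.74, -12.08, 53.29, -235.0, 1036.35]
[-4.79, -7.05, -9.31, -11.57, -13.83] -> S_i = -4.79 + -2.26*i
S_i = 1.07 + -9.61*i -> [1.07, -8.54, -18.15, -27.76, -37.37]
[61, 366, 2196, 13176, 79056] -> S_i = 61*6^i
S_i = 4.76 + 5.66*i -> [4.76, 10.42, 16.08, 21.74, 27.4]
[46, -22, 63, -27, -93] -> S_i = Random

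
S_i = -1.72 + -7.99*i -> [-1.72, -9.71, -17.7, -25.69, -33.68]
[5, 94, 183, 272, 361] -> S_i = 5 + 89*i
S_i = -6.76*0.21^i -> [-6.76, -1.42, -0.3, -0.06, -0.01]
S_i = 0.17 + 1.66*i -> [0.17, 1.83, 3.49, 5.15, 6.81]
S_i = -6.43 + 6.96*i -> [-6.43, 0.53, 7.49, 14.45, 21.41]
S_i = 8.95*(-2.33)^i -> [8.95, -20.85, 48.59, -113.21, 263.78]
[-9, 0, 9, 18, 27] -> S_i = -9 + 9*i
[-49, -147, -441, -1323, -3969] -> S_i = -49*3^i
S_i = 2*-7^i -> [2, -14, 98, -686, 4802]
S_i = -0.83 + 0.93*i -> [-0.83, 0.1, 1.03, 1.96, 2.89]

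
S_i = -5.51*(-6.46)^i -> [-5.51, 35.59, -229.94, 1485.42, -9595.81]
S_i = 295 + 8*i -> [295, 303, 311, 319, 327]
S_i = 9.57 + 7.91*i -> [9.57, 17.48, 25.39, 33.3, 41.21]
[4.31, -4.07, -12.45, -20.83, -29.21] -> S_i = 4.31 + -8.38*i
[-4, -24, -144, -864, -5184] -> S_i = -4*6^i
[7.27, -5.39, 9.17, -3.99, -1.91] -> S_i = Random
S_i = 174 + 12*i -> [174, 186, 198, 210, 222]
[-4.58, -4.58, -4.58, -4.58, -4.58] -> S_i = -4.58*1.00^i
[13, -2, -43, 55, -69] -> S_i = Random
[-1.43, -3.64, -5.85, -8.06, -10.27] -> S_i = -1.43 + -2.21*i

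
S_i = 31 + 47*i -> [31, 78, 125, 172, 219]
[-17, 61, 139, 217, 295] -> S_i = -17 + 78*i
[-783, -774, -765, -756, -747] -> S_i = -783 + 9*i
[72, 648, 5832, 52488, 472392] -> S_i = 72*9^i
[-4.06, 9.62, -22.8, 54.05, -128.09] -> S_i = -4.06*(-2.37)^i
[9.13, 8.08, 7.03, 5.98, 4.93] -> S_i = 9.13 + -1.05*i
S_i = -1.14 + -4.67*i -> [-1.14, -5.81, -10.48, -15.15, -19.82]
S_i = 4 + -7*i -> [4, -3, -10, -17, -24]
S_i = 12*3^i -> [12, 36, 108, 324, 972]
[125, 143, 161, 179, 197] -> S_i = 125 + 18*i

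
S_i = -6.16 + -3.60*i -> [-6.16, -9.76, -13.36, -16.96, -20.56]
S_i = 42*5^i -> [42, 210, 1050, 5250, 26250]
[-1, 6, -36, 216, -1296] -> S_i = -1*-6^i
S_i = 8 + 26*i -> [8, 34, 60, 86, 112]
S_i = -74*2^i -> [-74, -148, -296, -592, -1184]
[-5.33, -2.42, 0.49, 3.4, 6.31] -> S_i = -5.33 + 2.91*i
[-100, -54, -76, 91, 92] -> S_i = Random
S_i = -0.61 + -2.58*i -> [-0.61, -3.19, -5.77, -8.35, -10.93]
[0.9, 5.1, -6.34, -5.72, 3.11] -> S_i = Random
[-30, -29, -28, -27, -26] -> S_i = -30 + 1*i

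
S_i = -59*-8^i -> [-59, 472, -3776, 30208, -241664]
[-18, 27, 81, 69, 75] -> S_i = Random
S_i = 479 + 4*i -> [479, 483, 487, 491, 495]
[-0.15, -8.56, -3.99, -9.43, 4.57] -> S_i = Random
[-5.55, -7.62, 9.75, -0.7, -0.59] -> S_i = Random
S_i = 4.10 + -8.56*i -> [4.1, -4.46, -13.02, -21.58, -30.14]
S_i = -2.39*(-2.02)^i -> [-2.39, 4.83, -9.75, 19.7, -39.79]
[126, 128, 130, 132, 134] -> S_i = 126 + 2*i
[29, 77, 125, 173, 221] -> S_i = 29 + 48*i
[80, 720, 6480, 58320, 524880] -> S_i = 80*9^i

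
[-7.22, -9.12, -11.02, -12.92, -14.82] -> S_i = -7.22 + -1.90*i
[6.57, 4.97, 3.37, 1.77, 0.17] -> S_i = 6.57 + -1.60*i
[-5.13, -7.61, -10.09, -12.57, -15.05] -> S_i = -5.13 + -2.48*i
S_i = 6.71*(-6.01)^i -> [6.71, -40.33, 242.37, -1456.62, 8754.28]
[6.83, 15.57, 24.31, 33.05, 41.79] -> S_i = 6.83 + 8.74*i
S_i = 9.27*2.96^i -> [9.27, 27.44, 81.22, 240.41, 711.62]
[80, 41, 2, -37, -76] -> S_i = 80 + -39*i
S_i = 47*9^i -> [47, 423, 3807, 34263, 308367]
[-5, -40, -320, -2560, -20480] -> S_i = -5*8^i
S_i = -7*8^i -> [-7, -56, -448, -3584, -28672]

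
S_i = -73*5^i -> [-73, -365, -1825, -9125, -45625]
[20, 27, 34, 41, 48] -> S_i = 20 + 7*i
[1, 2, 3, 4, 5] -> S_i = 1 + 1*i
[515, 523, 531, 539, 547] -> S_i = 515 + 8*i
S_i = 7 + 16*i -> [7, 23, 39, 55, 71]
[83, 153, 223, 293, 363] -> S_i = 83 + 70*i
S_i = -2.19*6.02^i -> [-2.19, -13.18, -79.37, -477.79, -2876.27]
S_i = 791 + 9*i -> [791, 800, 809, 818, 827]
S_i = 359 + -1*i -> [359, 358, 357, 356, 355]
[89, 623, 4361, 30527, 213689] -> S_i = 89*7^i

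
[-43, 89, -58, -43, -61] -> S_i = Random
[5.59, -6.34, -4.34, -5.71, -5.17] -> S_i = Random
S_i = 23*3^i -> [23, 69, 207, 621, 1863]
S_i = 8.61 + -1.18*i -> [8.61, 7.43, 6.25, 5.07, 3.89]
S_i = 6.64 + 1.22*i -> [6.64, 7.86, 9.08, 10.3, 11.52]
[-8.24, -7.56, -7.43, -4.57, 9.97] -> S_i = Random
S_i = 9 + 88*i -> [9, 97, 185, 273, 361]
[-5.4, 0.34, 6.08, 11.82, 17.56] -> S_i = -5.40 + 5.74*i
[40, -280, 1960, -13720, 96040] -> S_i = 40*-7^i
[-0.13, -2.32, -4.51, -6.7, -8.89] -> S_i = -0.13 + -2.19*i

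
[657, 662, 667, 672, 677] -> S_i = 657 + 5*i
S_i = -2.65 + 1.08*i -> [-2.65, -1.57, -0.49, 0.59, 1.67]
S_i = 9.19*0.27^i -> [9.19, 2.48, 0.67, 0.18, 0.05]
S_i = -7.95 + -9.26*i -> [-7.95, -17.21, -26.47, -35.73, -44.99]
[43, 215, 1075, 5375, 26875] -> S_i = 43*5^i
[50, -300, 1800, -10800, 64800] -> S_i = 50*-6^i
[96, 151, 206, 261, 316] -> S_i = 96 + 55*i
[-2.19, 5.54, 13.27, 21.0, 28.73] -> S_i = -2.19 + 7.73*i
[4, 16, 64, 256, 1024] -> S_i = 4*4^i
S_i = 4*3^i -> [4, 12, 36, 108, 324]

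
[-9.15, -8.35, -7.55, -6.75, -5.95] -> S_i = -9.15 + 0.80*i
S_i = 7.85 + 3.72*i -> [7.85, 11.57, 15.29, 19.01, 22.73]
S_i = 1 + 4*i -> [1, 5, 9, 13, 17]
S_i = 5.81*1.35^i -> [5.81, 7.84, 10.59, 14.29, 19.3]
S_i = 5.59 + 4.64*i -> [5.59, 10.23, 14.87, 19.51, 24.15]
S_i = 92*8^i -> [92, 736, 5888, 47104, 376832]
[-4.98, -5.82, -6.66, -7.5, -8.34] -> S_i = -4.98 + -0.84*i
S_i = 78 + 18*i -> [78, 96, 114, 132, 150]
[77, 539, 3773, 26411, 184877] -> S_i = 77*7^i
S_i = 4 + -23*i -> [4, -19, -42, -65, -88]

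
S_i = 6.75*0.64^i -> [6.75, 4.32, 2.76, 1.77, 1.13]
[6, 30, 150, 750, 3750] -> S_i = 6*5^i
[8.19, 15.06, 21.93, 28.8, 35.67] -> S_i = 8.19 + 6.87*i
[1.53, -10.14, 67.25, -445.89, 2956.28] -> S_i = 1.53*(-6.63)^i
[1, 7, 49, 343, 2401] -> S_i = 1*7^i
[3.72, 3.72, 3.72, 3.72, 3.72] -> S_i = 3.72 + 0.00*i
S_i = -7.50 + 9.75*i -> [-7.5, 2.25, 12.0, 21.75, 31.5]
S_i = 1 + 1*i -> [1, 2, 3, 4, 5]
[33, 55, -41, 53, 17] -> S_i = Random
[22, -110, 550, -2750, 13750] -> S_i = 22*-5^i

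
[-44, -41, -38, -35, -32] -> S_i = -44 + 3*i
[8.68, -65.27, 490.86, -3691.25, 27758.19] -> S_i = 8.68*(-7.52)^i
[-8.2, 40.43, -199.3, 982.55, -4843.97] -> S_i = -8.20*(-4.93)^i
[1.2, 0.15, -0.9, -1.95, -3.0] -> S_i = 1.20 + -1.05*i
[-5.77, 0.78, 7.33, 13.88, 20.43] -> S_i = -5.77 + 6.55*i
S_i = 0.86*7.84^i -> [0.86, 6.74, 52.86, 414.43, 3249.1]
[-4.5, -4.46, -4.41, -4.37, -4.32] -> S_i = -4.50*0.99^i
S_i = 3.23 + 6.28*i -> [3.23, 9.51, 15.79, 22.07, 28.35]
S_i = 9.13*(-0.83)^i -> [9.13, -7.58, 6.29, -5.22, 4.33]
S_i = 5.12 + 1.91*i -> [5.12, 7.03, 8.94, 10.85, 12.76]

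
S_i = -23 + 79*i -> [-23, 56, 135, 214, 293]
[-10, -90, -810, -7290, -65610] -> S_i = -10*9^i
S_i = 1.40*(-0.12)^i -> [1.4, -0.17, 0.02, -0.0, 0.0]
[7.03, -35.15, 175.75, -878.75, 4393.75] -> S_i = 7.03*(-5.00)^i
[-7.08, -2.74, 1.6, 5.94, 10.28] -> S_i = -7.08 + 4.34*i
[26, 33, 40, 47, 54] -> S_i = 26 + 7*i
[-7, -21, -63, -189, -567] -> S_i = -7*3^i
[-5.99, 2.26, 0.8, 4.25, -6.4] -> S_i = Random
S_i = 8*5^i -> [8, 40, 200, 1000, 5000]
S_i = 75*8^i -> [75, 600, 4800, 38400, 307200]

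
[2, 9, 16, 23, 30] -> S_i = 2 + 7*i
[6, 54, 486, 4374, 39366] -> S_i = 6*9^i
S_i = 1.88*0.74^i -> [1.88, 1.39, 1.03, 0.76, 0.56]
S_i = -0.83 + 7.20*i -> [-0.83, 6.37, 13.57, 20.77, 27.97]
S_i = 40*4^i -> [40, 160, 640, 2560, 10240]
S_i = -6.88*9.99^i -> [-6.88, -68.73, -686.62, -6859.38, -68525.21]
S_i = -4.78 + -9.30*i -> [-4.78, -14.08, -23.38, -32.68, -41.98]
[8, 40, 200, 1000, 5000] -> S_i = 8*5^i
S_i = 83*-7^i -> [83, -581, 4067, -28469, 199283]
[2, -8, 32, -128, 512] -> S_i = 2*-4^i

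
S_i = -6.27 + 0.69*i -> [-6.27, -5.58, -4.89, -4.2, -3.51]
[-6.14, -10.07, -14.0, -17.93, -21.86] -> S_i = -6.14 + -3.93*i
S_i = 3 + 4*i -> [3, 7, 11, 15, 19]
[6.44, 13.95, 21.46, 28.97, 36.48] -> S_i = 6.44 + 7.51*i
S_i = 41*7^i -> [41, 287, 2009, 14063, 98441]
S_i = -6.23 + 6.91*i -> [-6.23, 0.68, 7.59, 14.5, 21.41]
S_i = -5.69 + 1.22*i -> [-5.69, -4.47, -3.25, -2.03, -0.81]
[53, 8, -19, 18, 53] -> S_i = Random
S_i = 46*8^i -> [46, 368, 2944, 23552, 188416]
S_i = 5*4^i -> [5, 20, 80, 320, 1280]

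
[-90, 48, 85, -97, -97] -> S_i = Random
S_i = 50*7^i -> [50, 350, 2450, 17150, 120050]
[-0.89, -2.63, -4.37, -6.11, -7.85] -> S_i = -0.89 + -1.74*i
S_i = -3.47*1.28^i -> [-3.47, -4.44, -5.69, -7.28, -9.31]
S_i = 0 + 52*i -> [0, 52, 104, 156, 208]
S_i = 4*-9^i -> [4, -36, 324, -2916, 26244]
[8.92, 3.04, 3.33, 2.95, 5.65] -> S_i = Random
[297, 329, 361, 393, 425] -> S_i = 297 + 32*i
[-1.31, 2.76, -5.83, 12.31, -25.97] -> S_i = -1.31*(-2.11)^i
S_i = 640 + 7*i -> [640, 647, 654, 661, 668]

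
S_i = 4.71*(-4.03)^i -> [4.71, -18.98, 76.49, -308.27, 1242.34]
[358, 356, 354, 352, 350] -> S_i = 358 + -2*i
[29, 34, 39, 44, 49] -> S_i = 29 + 5*i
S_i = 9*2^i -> [9, 18, 36, 72, 144]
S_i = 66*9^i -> [66, 594, 5346, 48114, 433026]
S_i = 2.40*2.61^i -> [2.4, 6.26, 16.35, 42.67, 111.37]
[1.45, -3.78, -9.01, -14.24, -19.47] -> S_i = 1.45 + -5.23*i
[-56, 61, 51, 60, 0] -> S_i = Random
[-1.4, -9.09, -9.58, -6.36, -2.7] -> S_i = Random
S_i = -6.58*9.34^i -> [-6.58, -61.46, -574.01, -5361.26, -50074.13]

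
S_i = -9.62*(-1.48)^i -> [-9.62, 14.24, -21.07, 31.19, -46.16]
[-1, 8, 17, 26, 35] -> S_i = -1 + 9*i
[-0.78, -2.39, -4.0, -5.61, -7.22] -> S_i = -0.78 + -1.61*i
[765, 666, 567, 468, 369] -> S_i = 765 + -99*i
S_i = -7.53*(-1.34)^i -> [-7.53, 10.09, -13.52, 18.12, -24.28]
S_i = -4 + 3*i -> [-4, -1, 2, 5, 8]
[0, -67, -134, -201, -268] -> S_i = 0 + -67*i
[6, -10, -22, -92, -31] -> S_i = Random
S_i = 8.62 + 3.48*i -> [8.62, 12.1, 15.58, 19.06, 22.54]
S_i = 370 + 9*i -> [370, 379, 388, 397, 406]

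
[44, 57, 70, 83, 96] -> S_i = 44 + 13*i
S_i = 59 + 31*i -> [59, 90, 121, 152, 183]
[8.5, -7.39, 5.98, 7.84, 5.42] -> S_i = Random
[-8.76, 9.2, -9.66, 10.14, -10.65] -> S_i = -8.76*(-1.05)^i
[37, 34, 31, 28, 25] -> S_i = 37 + -3*i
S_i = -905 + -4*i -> [-905, -909, -913, -917, -921]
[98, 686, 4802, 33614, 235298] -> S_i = 98*7^i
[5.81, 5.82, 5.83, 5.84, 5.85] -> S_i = 5.81 + 0.01*i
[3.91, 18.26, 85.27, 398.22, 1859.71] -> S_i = 3.91*4.67^i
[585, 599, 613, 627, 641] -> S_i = 585 + 14*i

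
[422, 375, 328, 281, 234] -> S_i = 422 + -47*i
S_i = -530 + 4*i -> [-530, -526, -522, -518, -514]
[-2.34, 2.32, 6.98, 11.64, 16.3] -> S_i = -2.34 + 4.66*i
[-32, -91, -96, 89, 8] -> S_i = Random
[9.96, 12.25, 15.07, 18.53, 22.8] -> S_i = 9.96*1.23^i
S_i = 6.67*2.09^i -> [6.67, 13.94, 29.14, 60.89, 127.27]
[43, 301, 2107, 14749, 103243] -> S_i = 43*7^i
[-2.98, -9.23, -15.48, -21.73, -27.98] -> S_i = -2.98 + -6.25*i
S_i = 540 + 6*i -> [540, 546, 552, 558, 564]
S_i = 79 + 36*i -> [79, 115, 151, 187, 223]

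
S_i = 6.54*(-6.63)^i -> [6.54, -43.36, 287.48, -1905.98, 12636.65]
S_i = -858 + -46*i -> [-858, -904, -950, -996, -1042]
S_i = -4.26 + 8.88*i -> [-4.26, 4.62, 13.5, 22.38, 31.26]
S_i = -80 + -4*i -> [-80, -84, -88, -92, -96]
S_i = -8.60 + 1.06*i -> [-8.6, -7.54, -6.48, -5.42, -4.36]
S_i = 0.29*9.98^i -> [0.29, 2.89, 28.88, 288.26, 2876.87]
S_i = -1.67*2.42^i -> [-1.67, -4.04, -9.78, -23.67, -57.28]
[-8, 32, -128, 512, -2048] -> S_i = -8*-4^i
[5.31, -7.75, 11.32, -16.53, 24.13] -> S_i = 5.31*(-1.46)^i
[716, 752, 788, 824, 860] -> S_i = 716 + 36*i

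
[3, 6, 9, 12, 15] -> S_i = 3 + 3*i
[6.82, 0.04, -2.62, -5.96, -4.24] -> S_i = Random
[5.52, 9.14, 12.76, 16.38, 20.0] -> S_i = 5.52 + 3.62*i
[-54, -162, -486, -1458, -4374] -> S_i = -54*3^i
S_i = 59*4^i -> [59, 236, 944, 3776, 15104]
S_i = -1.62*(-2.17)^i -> [-1.62, 3.52, -7.63, 16.55, -35.92]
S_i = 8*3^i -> [8, 24, 72, 216, 648]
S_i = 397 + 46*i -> [397, 443, 489, 535, 581]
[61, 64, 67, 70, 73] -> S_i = 61 + 3*i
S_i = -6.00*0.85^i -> [-6.0, -5.1, -4.33, -3.68, -3.13]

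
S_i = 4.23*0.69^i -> [4.23, 2.92, 2.01, 1.39, 0.96]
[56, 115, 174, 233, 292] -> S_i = 56 + 59*i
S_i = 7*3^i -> [7, 21, 63, 189, 567]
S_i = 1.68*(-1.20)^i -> [1.68, -2.02, 2.42, -2.9, 3.48]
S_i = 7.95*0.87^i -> [7.95, 6.92, 6.02, 5.24, 4.55]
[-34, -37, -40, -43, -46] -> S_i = -34 + -3*i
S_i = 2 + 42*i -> [2, 44, 86, 128, 170]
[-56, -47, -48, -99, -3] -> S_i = Random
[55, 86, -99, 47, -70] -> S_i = Random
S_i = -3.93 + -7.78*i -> [-3.93, -11.71, -19.49, -27.27, -35.05]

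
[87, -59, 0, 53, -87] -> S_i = Random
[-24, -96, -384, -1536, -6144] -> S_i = -24*4^i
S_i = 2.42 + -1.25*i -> [2.42, 1.17, -0.08, -1.33, -2.58]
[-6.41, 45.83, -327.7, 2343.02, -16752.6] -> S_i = -6.41*(-7.15)^i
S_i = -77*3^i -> [-77, -231, -693, -2079, -6237]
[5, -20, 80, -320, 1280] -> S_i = 5*-4^i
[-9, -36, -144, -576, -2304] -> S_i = -9*4^i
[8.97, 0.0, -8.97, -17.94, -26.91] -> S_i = 8.97 + -8.97*i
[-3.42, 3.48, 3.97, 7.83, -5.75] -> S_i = Random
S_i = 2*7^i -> [2, 14, 98, 686, 4802]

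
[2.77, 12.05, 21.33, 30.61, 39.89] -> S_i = 2.77 + 9.28*i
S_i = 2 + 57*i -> [2, 59, 116, 173, 230]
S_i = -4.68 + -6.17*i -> [-4.68, -10.85, -17.02, -23.19, -29.36]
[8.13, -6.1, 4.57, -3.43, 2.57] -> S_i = 8.13*(-0.75)^i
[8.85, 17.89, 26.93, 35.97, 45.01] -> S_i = 8.85 + 9.04*i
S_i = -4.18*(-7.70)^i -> [-4.18, 32.19, -247.83, 1908.31, -14693.97]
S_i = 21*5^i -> [21, 105, 525, 2625, 13125]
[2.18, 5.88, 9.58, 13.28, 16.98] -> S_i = 2.18 + 3.70*i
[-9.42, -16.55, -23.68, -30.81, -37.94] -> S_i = -9.42 + -7.13*i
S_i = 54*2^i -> [54, 108, 216, 432, 864]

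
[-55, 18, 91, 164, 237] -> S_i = -55 + 73*i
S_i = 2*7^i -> [2, 14, 98, 686, 4802]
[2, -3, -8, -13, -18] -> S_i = 2 + -5*i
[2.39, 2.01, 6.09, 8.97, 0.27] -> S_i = Random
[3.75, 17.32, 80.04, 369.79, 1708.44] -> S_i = 3.75*4.62^i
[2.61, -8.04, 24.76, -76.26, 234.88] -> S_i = 2.61*(-3.08)^i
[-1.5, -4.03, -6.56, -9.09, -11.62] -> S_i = -1.50 + -2.53*i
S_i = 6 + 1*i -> [6, 7, 8, 9, 10]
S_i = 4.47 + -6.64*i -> [4.47, -2.17, -8.81, -15.45, -22.09]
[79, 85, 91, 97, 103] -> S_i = 79 + 6*i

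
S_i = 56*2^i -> [56, 112, 224, 448, 896]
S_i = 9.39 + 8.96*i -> [9.39, 18.35, 27.31, 36.27, 45.23]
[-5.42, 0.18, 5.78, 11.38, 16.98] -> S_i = -5.42 + 5.60*i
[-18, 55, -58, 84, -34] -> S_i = Random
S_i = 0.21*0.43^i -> [0.21, 0.09, 0.04, 0.02, 0.01]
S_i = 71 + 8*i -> [71, 79, 87, 95, 103]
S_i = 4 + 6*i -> [4, 10, 16, 22, 28]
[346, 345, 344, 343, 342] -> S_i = 346 + -1*i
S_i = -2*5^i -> [-2, -10, -50, -250, -1250]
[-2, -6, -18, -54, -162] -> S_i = -2*3^i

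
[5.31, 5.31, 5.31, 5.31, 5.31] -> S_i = 5.31*1.00^i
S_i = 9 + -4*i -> [9, 5, 1, -3, -7]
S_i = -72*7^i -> [-72, -504, -3528, -24696, -172872]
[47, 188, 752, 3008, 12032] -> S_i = 47*4^i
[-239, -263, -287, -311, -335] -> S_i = -239 + -24*i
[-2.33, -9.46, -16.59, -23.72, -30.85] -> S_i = -2.33 + -7.13*i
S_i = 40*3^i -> [40, 120, 360, 1080, 3240]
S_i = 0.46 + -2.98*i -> [0.46, -2.52, -5.5, -8.48, -11.46]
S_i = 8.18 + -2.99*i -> [8.18, 5.19, 2.2, -0.79, -3.78]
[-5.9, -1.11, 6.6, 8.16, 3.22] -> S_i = Random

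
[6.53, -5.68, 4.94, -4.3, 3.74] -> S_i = 6.53*(-0.87)^i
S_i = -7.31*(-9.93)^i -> [-7.31, 72.59, -720.8, 7157.56, -71074.59]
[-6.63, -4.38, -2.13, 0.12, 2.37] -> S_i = -6.63 + 2.25*i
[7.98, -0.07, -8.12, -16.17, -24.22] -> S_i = 7.98 + -8.05*i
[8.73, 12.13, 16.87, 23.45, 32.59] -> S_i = 8.73*1.39^i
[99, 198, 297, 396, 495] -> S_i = 99 + 99*i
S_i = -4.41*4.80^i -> [-4.41, -21.17, -101.61, -487.71, -2341.01]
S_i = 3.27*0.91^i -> [3.27, 2.98, 2.71, 2.46, 2.24]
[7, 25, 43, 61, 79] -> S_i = 7 + 18*i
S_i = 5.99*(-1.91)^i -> [5.99, -11.44, 21.85, -41.74, 79.72]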